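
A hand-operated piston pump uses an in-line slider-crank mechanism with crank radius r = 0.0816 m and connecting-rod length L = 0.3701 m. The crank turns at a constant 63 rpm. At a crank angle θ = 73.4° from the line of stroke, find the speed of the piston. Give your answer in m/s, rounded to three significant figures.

0.549

ω = 2π·63/60 = 6.597 rad/s
For an in-line slider-crank, x = r cosθ + √(L² − r² sin²θ), so v = −rω sinθ·[1 + r cosθ/√(L² − r² sin²θ)].
With r = 0.0816 m, L = 0.3701 m, θ = 73.4°: √(L² − r² sin²θ) = 0.36174 m.
v = −0.0816·6.597·0.95832·[1 + 0.0816·0.28569/0.36174] = -0.54915 m/s.
|v| = 0.54915 m/s.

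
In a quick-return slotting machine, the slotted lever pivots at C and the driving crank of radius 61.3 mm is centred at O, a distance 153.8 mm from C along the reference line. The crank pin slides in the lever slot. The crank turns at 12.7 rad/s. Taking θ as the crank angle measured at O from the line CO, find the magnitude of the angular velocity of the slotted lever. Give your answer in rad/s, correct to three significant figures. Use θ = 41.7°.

ω = 12.7 rad/s
Crank pin A relative to C: A = (d + r cosθ, r sinθ); lever angle φ = atan2(r sinθ, d + r cosθ).
Differentiating tanφ: φ̇ = rω(d cosθ + r)/(d² + r² + 2dr cosθ).
d² + r² + 2dr cosθ = |CA|² = 0.0414906 m²;  d cosθ + r = +0.17613 m.
|ω_lever| = |0.0613·12.7·+0.17613| / 0.0414906 = 3.3049 rad/s.

3.30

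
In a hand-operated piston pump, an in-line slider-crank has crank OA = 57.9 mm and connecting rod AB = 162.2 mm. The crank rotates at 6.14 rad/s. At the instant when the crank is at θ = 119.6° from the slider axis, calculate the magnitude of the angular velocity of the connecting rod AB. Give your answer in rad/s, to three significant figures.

ω = 6.14 rad/s
The rod makes angle φ with the slider axis where L sinφ = r sinθ; differentiating, L cosφ·φ̇ = r ω cosθ.
L cosφ = √(L² − r² sin²θ) = 0.15419 m.
|ω_rod| = r ω |cosθ| / √(L² − r² sin²θ) = 0.0579·6.14·0.49394/0.15419 = 1.1389 rad/s.

1.14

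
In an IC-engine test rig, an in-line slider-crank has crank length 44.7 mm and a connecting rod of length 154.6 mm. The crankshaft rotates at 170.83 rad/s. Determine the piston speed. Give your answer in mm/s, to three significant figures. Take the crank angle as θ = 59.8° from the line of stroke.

7590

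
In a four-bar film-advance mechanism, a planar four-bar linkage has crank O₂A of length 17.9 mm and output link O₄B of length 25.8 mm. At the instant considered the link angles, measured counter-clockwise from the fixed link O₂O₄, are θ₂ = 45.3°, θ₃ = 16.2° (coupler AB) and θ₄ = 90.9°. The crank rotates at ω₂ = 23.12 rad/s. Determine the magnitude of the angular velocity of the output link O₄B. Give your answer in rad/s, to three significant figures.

ω₂ = 23.12 rad/s
Differentiating the loop-closure r₂e^{iθ₂}+r₃e^{iθ₃}=r₁+r₄e^{iθ₄} gives r₂ω₂e^{iθ₂}+r₃ω₃e^{iθ₃}=r₄ω₄e^{iθ₄}.
Eliminating the other unknown: ω₄ = r₂ω₂ sin(θ₂−θ₃) / [r₄ sin(θ₄−θ₃)].
Numerator sine = +0.48634; denominator sine = +0.96456.
Result = 0.0179·23.12·(+0.48634) / (0.0258·(+0.96456)) = +8.0878 rad/s; magnitude 8.0878 rad/s.

8.09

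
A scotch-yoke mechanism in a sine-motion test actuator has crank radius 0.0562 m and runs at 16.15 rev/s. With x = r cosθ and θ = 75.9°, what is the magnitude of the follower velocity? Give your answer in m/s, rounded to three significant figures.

ω = 101.5 rad/s (from 16.15 rev/s).
x = r cosθ ⇒ ẋ = −rω sinθ.
|v| = rω|sinθ| = 0.0562·101.5·|sin 75.9°| = 5.531 m/s.

5.53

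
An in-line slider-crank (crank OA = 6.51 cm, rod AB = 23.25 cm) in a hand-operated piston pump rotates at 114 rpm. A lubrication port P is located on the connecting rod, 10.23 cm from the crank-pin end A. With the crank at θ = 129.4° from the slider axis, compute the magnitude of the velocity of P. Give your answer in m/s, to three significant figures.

0.618

ω = 11.94 rad/s.  Crank-pin speed |V_A| = rω = 0.77717 m/s, perpendicular to OA.
Rod angle: sinφ = −(r/L) sinθ ⇒ φ = -12.496°; ω_rod = −rω cosθ/√(L²−r²sin²θ) = +2.1732 rad/s.
V_P = V_A + ω_rod × AP, with AP = 0.1023 m along the rod.
Components: V_Px = −rω sinθ − a·ω_rod·sinφ = -0.55244 m/s;  V_Py = rω cosθ + a·ω_rod·cosφ = -0.27624 m/s.
|V_P| = √(V_Px² + V_Py²) = 0.61766 m/s.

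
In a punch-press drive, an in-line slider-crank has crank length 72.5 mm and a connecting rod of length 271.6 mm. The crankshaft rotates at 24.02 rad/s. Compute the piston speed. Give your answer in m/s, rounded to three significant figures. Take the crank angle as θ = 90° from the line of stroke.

1.74

ω = 24.02 rad/s
For an in-line slider-crank, x = r cosθ + √(L² − r² sin²θ), so v = −rω sinθ·[1 + r cosθ/√(L² − r² sin²θ)].
With r = 0.0725 m, L = 0.2716 m, θ = 90°: √(L² − r² sin²θ) = 0.26174 m.
v = −0.0725·24.02·1.00000·[1 + 0.0725·0.00000/0.26174] = -1.7414 m/s.
|v| = 1.7414 m/s.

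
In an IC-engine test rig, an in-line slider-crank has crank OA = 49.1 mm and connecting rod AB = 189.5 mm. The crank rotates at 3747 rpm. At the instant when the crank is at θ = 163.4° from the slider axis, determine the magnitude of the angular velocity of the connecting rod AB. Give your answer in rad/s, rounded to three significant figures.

ω = 392.4 rad/s (converted from 3747 rpm).
The rod makes angle φ with the slider axis where L sinφ = r sinθ; differentiating, L cosφ·φ̇ = r ω cosθ.
L cosφ = √(L² − r² sin²θ) = 0.18898 m.
|ω_rod| = r ω |cosθ| / √(L² − r² sin²θ) = 0.0491·392.4·0.95832/0.18898 = 97.699 rad/s.

97.7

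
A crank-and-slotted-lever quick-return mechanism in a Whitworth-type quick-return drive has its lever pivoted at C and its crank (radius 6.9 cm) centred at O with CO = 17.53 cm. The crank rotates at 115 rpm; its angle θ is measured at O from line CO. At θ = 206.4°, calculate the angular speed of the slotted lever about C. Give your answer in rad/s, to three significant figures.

5.29

ω = 12.04 rad/s (from 115 rpm).
Crank pin A relative to C: A = (d + r cosθ, r sinθ); lever angle φ = atan2(r sinθ, d + r cosθ).
Differentiating tanφ: φ̇ = rω(d cosθ + r)/(d² + r² + 2dr cosθ).
d² + r² + 2dr cosθ = |CA|² = 0.0138226 m²;  d cosθ + r = -0.088018 m.
|ω_lever| = |0.069·12.04·-0.088018| / 0.0138226 = 5.2913 rad/s.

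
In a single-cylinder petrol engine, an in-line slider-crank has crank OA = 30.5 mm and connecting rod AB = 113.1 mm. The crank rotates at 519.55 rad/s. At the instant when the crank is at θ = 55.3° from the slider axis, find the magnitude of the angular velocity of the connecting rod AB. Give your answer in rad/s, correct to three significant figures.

81.8

ω = 519.5 rad/s
The rod makes angle φ with the slider axis where L sinφ = r sinθ; differentiating, L cosφ·φ̇ = r ω cosθ.
L cosφ = √(L² − r² sin²θ) = 0.11029 m.
|ω_rod| = r ω |cosθ| / √(L² − r² sin²θ) = 0.0305·519.5·0.56928/0.11029 = 81.797 rad/s.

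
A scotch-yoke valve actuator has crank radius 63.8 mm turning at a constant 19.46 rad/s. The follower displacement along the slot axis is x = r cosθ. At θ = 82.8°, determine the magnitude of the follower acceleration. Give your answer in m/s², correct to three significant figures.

ω = 19.46 rad/s
x = r cosθ ⇒ ẍ = −rω² cosθ (ω constant).
|a| = rω²|cosθ| = 0.0638·(19.46)²·|cos 82.8°| = 3.0281 m/s².

3.03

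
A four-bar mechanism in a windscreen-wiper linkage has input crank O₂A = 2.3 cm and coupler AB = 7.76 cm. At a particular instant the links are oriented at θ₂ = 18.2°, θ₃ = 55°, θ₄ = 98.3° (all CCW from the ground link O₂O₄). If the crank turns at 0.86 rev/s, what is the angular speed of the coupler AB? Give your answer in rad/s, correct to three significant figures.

2.30

ω₂ = 5.404 rad/s (from 0.86 rev/s).
Differentiating the loop-closure r₂e^{iθ₂}+r₃e^{iθ₃}=r₁+r₄e^{iθ₄} gives r₂ω₂e^{iθ₂}+r₃ω₃e^{iθ₃}=r₄ω₄e^{iθ₄}.
Eliminating the other unknown: ω₃ = r₂ω₂ sin(θ₄−θ₂) / [r₃ sin(θ₃−θ₄)].
Numerator sine = +0.98511; denominator sine = -0.68582.
Result = 0.023·5.404·(+0.98511) / (0.0776·(-0.68582)) = -2.3005 rad/s; magnitude 2.3005 rad/s.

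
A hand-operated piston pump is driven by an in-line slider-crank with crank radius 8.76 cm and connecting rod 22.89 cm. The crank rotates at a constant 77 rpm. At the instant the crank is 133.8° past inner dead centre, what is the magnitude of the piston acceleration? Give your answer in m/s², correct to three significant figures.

ω = 2π·77/60 = 8.063 rad/s
x(θ) = r cosθ + √(L² − r² sin²θ); with ω constant, a = ω²·d²x/dθ².
d²x/dθ² = −r cosθ − r²(cos2θ)/√u − r⁴ sin²2θ/(4u^{3/2}),  u = L² − r² sin²θ = 0.0483977 m².
Substituting r = 0.0876 m, L = 0.2289 m, θ = 133.8°: d²x/dθ² = +0.060712 m.
a = ω²·d²x/dθ² = (8.063)²·(+0.060712) = +3.9474 m/s²;  |a| = 3.9474 m/s².

3.95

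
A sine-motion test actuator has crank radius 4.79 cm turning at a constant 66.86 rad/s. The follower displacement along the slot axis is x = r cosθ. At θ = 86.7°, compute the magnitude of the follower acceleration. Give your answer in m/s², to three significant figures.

12.3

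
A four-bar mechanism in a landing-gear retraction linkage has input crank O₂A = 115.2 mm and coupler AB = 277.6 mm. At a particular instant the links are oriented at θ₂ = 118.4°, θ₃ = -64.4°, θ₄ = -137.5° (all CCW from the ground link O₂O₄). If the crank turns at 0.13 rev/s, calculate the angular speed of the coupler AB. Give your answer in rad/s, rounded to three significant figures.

ω₂ = 0.8168 rad/s (from 0.13 rev/s).
Differentiating the loop-closure r₂e^{iθ₂}+r₃e^{iθ₃}=r₁+r₄e^{iθ₄} gives r₂ω₂e^{iθ₂}+r₃ω₃e^{iθ₃}=r₄ω₄e^{iθ₄}.
Eliminating the other unknown: ω₃ = r₂ω₂ sin(θ₄−θ₂) / [r₃ sin(θ₃−θ₄)].
Numerator sine = +0.96987; denominator sine = +0.95681.
Result = 0.1152·0.8168·(+0.96987) / (0.2776·(+0.95681)) = +0.34359 rad/s; magnitude 0.34359 rad/s.

0.344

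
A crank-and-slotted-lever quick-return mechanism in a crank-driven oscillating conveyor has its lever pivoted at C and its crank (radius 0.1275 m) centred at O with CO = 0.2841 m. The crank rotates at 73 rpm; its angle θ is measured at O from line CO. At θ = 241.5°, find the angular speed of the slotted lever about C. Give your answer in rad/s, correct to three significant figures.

ω = 7.645 rad/s (from 73 rpm).
Crank pin A relative to C: A = (d + r cosθ, r sinθ); lever angle φ = atan2(r sinθ, d + r cosθ).
Differentiating tanφ: φ̇ = rω(d cosθ + r)/(d² + r² + 2dr cosθ).
d² + r² + 2dr cosθ = |CA|² = 0.0624011 m²;  d cosθ + r = -0.0080608 m.
|ω_lever| = |0.1275·7.645·-0.0080608| / 0.0624011 = 0.12591 rad/s.

0.126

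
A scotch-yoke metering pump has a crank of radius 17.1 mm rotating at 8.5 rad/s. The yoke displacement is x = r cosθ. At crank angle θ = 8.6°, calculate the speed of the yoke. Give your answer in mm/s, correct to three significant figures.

ω = 8.5 rad/s
x = r cosθ ⇒ ẋ = −rω sinθ.
|v| = rω|sinθ| = 0.0171·8.5·|sin 8.6°| = 0.021735 m/s = 21.735 mm/s.

21.7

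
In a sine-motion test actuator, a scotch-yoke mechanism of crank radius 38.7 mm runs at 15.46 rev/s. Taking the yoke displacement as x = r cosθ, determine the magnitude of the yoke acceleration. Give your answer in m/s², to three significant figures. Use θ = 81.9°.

ω = 97.14 rad/s (from 15.46 rev/s).
x = r cosθ ⇒ ẍ = −rω² cosθ (ω constant).
|a| = rω²|cosθ| = 0.0387·(97.14)²·|cos 81.9°| = 51.452 m/s².

51.5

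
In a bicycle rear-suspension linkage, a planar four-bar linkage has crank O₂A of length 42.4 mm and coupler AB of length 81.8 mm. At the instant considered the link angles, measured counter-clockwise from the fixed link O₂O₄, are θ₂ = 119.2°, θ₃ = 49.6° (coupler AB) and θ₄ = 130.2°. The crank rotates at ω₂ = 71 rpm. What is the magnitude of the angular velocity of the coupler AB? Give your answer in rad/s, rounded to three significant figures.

ω₂ = 7.435 rad/s (from 71 rpm).
Differentiating the loop-closure r₂e^{iθ₂}+r₃e^{iθ₃}=r₁+r₄e^{iθ₄} gives r₂ω₂e^{iθ₂}+r₃ω₃e^{iθ₃}=r₄ω₄e^{iθ₄}.
Eliminating the other unknown: ω₃ = r₂ω₂ sin(θ₄−θ₂) / [r₃ sin(θ₃−θ₄)].
Numerator sine = +0.19081; denominator sine = -0.98657.
Result = 0.0424·7.435·(+0.19081) / (0.0818·(-0.98657)) = -0.74537 rad/s; magnitude 0.74537 rad/s.

0.745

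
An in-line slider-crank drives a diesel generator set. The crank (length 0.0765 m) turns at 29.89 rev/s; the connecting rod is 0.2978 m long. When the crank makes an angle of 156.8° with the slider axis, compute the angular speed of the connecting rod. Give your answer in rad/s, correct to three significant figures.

ω = 187.8 rad/s (converted from 29.89 rev/s).
The rod makes angle φ with the slider axis where L sinφ = r sinθ; differentiating, L cosφ·φ̇ = r ω cosθ.
L cosφ = √(L² − r² sin²θ) = 0.29627 m.
|ω_rod| = r ω |cosθ| / √(L² − r² sin²θ) = 0.0765·187.8·0.91914/0.29627 = 44.571 rad/s.

44.6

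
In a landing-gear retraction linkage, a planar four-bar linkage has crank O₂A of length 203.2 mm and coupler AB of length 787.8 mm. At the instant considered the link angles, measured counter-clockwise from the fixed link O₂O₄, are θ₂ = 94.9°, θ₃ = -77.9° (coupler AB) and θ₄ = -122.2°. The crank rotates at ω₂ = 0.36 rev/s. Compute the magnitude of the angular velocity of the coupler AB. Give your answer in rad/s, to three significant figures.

0.504

ω₂ = 2.262 rad/s (from 0.36 rev/s).
Differentiating the loop-closure r₂e^{iθ₂}+r₃e^{iθ₃}=r₁+r₄e^{iθ₄} gives r₂ω₂e^{iθ₂}+r₃ω₃e^{iθ₃}=r₄ω₄e^{iθ₄}.
Eliminating the other unknown: ω₃ = r₂ω₂ sin(θ₄−θ₂) / [r₃ sin(θ₃−θ₄)].
Numerator sine = +0.60321; denominator sine = +0.69842.
Result = 0.2032·2.262·(+0.60321) / (0.7878·(+0.69842)) = +0.5039 rad/s; magnitude 0.5039 rad/s.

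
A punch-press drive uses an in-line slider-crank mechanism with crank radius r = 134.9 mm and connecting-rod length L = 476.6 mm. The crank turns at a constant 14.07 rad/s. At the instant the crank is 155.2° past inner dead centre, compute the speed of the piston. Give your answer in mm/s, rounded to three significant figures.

590

ω = 14.07 rad/s
For an in-line slider-crank, x = r cosθ + √(L² − r² sin²θ), so v = −rω sinθ·[1 + r cosθ/√(L² − r² sin²θ)].
With r = 0.1349 m, L = 0.4766 m, θ = 155.2°: √(L² − r² sin²θ) = 0.47323 m.
v = −0.1349·14.07·0.41945·[1 + 0.1349·-0.90778/0.47323] = -0.59012 m/s.
|v| = 0.59012 m/s = 590.12 mm/s.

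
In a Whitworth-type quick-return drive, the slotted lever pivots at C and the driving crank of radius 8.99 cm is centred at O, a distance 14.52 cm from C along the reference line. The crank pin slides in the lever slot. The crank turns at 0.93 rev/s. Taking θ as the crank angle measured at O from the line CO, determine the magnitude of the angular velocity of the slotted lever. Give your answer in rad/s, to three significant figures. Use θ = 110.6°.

1.02

ω = 5.843 rad/s (from 0.93 rev/s).
Crank pin A relative to C: A = (d + r cosθ, r sinθ); lever angle φ = atan2(r sinθ, d + r cosθ).
Differentiating tanφ: φ̇ = rω(d cosθ + r)/(d² + r² + 2dr cosθ).
d² + r² + 2dr cosθ = |CA|² = 0.0199795 m²;  d cosθ + r = +0.038813 m.
|ω_lever| = |0.0899·5.843·+0.038813| / 0.0199795 = 1.0205 rad/s.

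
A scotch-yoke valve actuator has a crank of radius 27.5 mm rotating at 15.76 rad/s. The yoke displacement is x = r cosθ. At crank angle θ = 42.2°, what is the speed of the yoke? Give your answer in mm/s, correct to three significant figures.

ω = 15.76 rad/s
x = r cosθ ⇒ ẋ = −rω sinθ.
|v| = rω|sinθ| = 0.0275·15.76·|sin 42.2°| = 0.29112 m/s = 291.12 mm/s.

291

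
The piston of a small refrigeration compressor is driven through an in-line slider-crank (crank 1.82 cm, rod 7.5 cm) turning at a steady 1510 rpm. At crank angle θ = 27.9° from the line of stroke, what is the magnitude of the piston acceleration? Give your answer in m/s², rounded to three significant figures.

466

ω = 2π·1510/60 = 158.1 rad/s
x(θ) = r cosθ + √(L² − r² sin²θ); with ω constant, a = ω²·d²x/dθ².
d²x/dθ² = −r cosθ − r²(cos2θ)/√u − r⁴ sin²2θ/(4u^{3/2}),  u = L² − r² sin²θ = 0.00555247 m².
Substituting r = 0.0182 m, L = 0.075 m, θ = 27.9°: d²x/dθ² = -0.018629 m.
a = ω²·d²x/dθ² = (158.1)²·(-0.018629) = -465.79 m/s²;  |a| = 465.79 m/s².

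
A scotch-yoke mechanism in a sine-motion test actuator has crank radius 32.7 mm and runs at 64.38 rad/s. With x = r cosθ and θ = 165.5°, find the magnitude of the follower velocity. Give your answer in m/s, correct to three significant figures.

ω = 64.38 rad/s
x = r cosθ ⇒ ẋ = −rω sinθ.
|v| = rω|sinθ| = 0.0327·64.38·|sin 165.5°| = 0.52711 m/s.

0.527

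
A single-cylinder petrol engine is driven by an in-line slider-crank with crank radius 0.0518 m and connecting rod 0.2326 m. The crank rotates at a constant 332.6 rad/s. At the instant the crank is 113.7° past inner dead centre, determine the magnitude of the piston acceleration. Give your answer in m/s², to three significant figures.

ω = 332.6 rad/s
x(θ) = r cosθ + √(L² − r² sin²θ); with ω constant, a = ω²·d²x/dθ².
d²x/dθ² = −r cosθ − r²(cos2θ)/√u − r⁴ sin²2θ/(4u^{3/2}),  u = L² − r² sin²θ = 0.051853 m².
Substituting r = 0.0518 m, L = 0.2326 m, θ = 113.7°: d²x/dθ² = +0.028714 m.
a = ω²·d²x/dθ² = (332.6)²·(+0.028714) = +3176.4 m/s²;  |a| = 3176.4 m/s².

3180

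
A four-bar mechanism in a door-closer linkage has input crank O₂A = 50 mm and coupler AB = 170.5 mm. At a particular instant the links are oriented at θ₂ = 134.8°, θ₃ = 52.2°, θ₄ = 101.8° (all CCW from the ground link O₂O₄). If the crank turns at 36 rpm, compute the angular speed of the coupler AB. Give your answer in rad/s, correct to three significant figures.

0.791

ω₂ = 3.77 rad/s (from 36 rpm).
Differentiating the loop-closure r₂e^{iθ₂}+r₃e^{iθ₃}=r₁+r₄e^{iθ₄} gives r₂ω₂e^{iθ₂}+r₃ω₃e^{iθ₃}=r₄ω₄e^{iθ₄}.
Eliminating the other unknown: ω₃ = r₂ω₂ sin(θ₄−θ₂) / [r₃ sin(θ₃−θ₄)].
Numerator sine = -0.54464; denominator sine = -0.76154.
Result = 0.05·3.77·(-0.54464) / (0.1705·(-0.76154)) = +0.79067 rad/s; magnitude 0.79067 rad/s.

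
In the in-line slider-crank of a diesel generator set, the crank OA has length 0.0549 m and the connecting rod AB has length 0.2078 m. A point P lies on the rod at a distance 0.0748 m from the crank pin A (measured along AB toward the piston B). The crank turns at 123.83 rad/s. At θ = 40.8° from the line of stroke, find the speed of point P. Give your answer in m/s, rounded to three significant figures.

ω = 123.8 rad/s.  Crank-pin speed |V_A| = rω = 6.7983 m/s, perpendicular to OA.
Rod angle: sinφ = −(r/L) sinθ ⇒ φ = -9.941°; ω_rod = −rω cosθ/√(L²−r²sin²θ) = -25.143 rad/s.
V_P = V_A + ω_rod × AP, with AP = 0.0748 m along the rod.
Components: V_Px = −rω sinθ − a·ω_rod·sinφ = -4.7668 m/s;  V_Py = rω cosθ + a·ω_rod·cosφ = +3.2938 m/s.
|V_P| = √(V_Px² + V_Py²) = 5.7941 m/s.

5.79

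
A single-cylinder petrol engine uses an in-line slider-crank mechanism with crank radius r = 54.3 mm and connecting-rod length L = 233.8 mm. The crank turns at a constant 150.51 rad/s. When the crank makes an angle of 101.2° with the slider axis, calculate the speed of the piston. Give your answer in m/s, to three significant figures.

7.65

ω = 150.5 rad/s
For an in-line slider-crank, x = r cosθ + √(L² − r² sin²θ), so v = −rω sinθ·[1 + r cosθ/√(L² − r² sin²θ)].
With r = 0.0543 m, L = 0.2338 m, θ = 101.2°: √(L² − r² sin²θ) = 0.22765 m.
v = −0.0543·150.5·0.98096·[1 + 0.0543·-0.19423/0.22765] = -7.6456 m/s.
|v| = 7.6456 m/s.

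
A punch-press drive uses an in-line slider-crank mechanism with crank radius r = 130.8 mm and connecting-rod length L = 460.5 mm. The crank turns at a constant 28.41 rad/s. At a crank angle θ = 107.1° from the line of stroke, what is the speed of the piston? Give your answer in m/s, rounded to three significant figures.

3.24

ω = 28.41 rad/s
For an in-line slider-crank, x = r cosθ + √(L² − r² sin²θ), so v = −rω sinθ·[1 + r cosθ/√(L² − r² sin²θ)].
With r = 0.1308 m, L = 0.4605 m, θ = 107.1°: √(L² − r² sin²θ) = 0.44321 m.
v = −0.1308·28.41·0.95579·[1 + 0.1308·-0.29404/0.44321] = -3.2435 m/s.
|v| = 3.2435 m/s.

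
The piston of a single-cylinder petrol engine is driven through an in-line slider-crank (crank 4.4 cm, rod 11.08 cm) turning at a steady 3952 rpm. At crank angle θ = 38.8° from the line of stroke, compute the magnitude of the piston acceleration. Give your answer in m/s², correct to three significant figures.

6660

ω = 2π·3952/60 = 413.9 rad/s
x(θ) = r cosθ + √(L² − r² sin²θ); with ω constant, a = ω²·d²x/dθ².
d²x/dθ² = −r cosθ − r²(cos2θ)/√u − r⁴ sin²2θ/(4u^{3/2}),  u = L² − r² sin²θ = 0.0115165 m².
Substituting r = 0.044 m, L = 0.1108 m, θ = 38.8°: d²x/dθ² = -0.038888 m.
a = ω²·d²x/dθ² = (413.9)²·(-0.038888) = -6660.5 m/s²;  |a| = 6660.5 m/s².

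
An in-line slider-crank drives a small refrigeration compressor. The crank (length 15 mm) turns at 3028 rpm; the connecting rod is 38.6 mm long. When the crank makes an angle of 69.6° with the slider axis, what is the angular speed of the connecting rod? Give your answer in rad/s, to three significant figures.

46.1

ω = 317.1 rad/s (converted from 3028 rpm).
The rod makes angle φ with the slider axis where L sinφ = r sinθ; differentiating, L cosφ·φ̇ = r ω cosθ.
L cosφ = √(L² − r² sin²θ) = 0.035949 m.
|ω_rod| = r ω |cosθ| / √(L² − r² sin²θ) = 0.015·317.1·0.34857/0.035949 = 46.12 rad/s.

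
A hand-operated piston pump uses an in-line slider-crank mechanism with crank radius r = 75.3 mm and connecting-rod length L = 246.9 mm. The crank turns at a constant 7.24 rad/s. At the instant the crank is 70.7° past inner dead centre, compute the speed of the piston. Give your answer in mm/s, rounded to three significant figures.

569

ω = 7.24 rad/s
For an in-line slider-crank, x = r cosθ + √(L² − r² sin²θ), so v = −rω sinθ·[1 + r cosθ/√(L² − r² sin²θ)].
With r = 0.0753 m, L = 0.2469 m, θ = 70.7°: √(L² − r² sin²θ) = 0.23645 m.
v = −0.0753·7.24·0.94380·[1 + 0.0753·0.33051/0.23645] = -0.56869 m/s.
|v| = 0.56869 m/s = 568.69 mm/s.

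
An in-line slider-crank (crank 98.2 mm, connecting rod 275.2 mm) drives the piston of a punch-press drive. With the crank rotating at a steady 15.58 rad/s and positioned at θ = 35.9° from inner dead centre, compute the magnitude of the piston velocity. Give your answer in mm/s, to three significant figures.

ω = 15.58 rad/s
For an in-line slider-crank, x = r cosθ + √(L² − r² sin²θ), so v = −rω sinθ·[1 + r cosθ/√(L² − r² sin²θ)].
With r = 0.0982 m, L = 0.2752 m, θ = 35.9°: √(L² − r² sin²θ) = 0.26911 m.
v = −0.0982·15.58·0.58637·[1 + 0.0982·0.81004/0.26911] = -1.1623 m/s.
|v| = 1.1623 m/s = 1162.3 mm/s.

1160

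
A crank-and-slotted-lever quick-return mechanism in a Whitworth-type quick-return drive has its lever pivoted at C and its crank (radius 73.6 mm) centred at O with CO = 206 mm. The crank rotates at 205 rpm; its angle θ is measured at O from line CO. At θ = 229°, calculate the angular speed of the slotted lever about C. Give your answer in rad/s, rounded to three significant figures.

ω = 21.47 rad/s (from 205 rpm).
Crank pin A relative to C: A = (d + r cosθ, r sinθ); lever angle φ = atan2(r sinθ, d + r cosθ).
Differentiating tanφ: φ̇ = rω(d cosθ + r)/(d² + r² + 2dr cosθ).
d² + r² + 2dr cosθ = |CA|² = 0.0279592 m²;  d cosθ + r = -0.061548 m.
|ω_lever| = |0.0736·21.47·-0.061548| / 0.0279592 = 3.4782 rad/s.

3.48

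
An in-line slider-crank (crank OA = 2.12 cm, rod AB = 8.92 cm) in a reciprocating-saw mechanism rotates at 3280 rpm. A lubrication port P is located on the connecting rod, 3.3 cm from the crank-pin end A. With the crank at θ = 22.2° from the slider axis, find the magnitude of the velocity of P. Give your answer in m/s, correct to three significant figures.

5.19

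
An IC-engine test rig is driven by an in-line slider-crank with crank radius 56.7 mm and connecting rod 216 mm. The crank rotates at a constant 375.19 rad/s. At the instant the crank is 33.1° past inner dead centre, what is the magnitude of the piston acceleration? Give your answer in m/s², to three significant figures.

7570

ω = 375.2 rad/s
x(θ) = r cosθ + √(L² − r² sin²θ); with ω constant, a = ω²·d²x/dθ².
d²x/dθ² = −r cosθ − r²(cos2θ)/√u − r⁴ sin²2θ/(4u^{3/2}),  u = L² − r² sin²θ = 0.0456972 m².
Substituting r = 0.0567 m, L = 0.216 m, θ = 33.1°: d²x/dθ² = -0.053789 m.
a = ω²·d²x/dθ² = (375.2)²·(-0.053789) = -7571.7 m/s²;  |a| = 7571.7 m/s².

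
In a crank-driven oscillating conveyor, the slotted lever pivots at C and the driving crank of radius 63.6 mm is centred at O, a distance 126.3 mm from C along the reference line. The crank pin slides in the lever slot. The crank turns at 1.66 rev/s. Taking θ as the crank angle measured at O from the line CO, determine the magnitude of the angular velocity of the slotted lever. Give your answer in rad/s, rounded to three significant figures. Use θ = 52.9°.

ω = 10.43 rad/s (from 1.66 rev/s).
Crank pin A relative to C: A = (d + r cosθ, r sinθ); lever angle φ = atan2(r sinθ, d + r cosθ).
Differentiating tanφ: φ̇ = rω(d cosθ + r)/(d² + r² + 2dr cosθ).
d² + r² + 2dr cosθ = |CA|² = 0.0296874 m²;  d cosθ + r = +0.13979 m.
|ω_lever| = |0.0636·10.43·+0.13979| / 0.0296874 = 3.1234 rad/s.

3.12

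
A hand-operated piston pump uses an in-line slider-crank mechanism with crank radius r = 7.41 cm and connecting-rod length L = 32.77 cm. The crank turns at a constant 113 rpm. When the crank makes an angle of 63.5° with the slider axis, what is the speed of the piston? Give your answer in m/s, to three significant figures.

ω = 2π·113/60 = 11.83 rad/s
For an in-line slider-crank, x = r cosθ + √(L² − r² sin²θ), so v = −rω sinθ·[1 + r cosθ/√(L² − r² sin²θ)].
With r = 0.0741 m, L = 0.3277 m, θ = 63.5°: √(L² − r² sin²θ) = 0.32092 m.
v = −0.0741·11.83·0.89493·[1 + 0.0741·0.44620/0.32092] = -0.86557 m/s.
|v| = 0.86557 m/s.

0.866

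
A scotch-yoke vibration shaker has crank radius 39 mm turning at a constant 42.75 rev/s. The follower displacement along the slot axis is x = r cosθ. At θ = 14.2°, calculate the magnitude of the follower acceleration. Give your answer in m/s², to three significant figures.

ω = 268.6 rad/s (from 42.75 rev/s).
x = r cosθ ⇒ ẍ = −rω² cosθ (ω constant).
|a| = rω²|cosθ| = 0.039·(268.6)²·|cos 14.2°| = 2727.8 m/s².

2730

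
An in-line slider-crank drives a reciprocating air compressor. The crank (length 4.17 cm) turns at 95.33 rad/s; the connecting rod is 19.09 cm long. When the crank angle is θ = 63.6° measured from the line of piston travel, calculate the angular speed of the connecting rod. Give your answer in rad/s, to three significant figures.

9.44

ω = 95.33 rad/s
The rod makes angle φ with the slider axis where L sinφ = r sinθ; differentiating, L cosφ·φ̇ = r ω cosθ.
L cosφ = √(L² − r² sin²θ) = 0.18721 m.
|ω_rod| = r ω |cosθ| / √(L² − r² sin²θ) = 0.0417·95.33·0.44464/0.18721 = 9.4415 rad/s.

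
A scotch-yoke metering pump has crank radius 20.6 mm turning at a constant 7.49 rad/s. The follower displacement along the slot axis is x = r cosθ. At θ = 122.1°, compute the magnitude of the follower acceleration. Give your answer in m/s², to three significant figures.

ω = 7.49 rad/s
x = r cosθ ⇒ ẍ = −rω² cosθ (ω constant).
|a| = rω²|cosθ| = 0.0206·(7.49)²·|cos 122.1°| = 0.61412 m/s².

0.614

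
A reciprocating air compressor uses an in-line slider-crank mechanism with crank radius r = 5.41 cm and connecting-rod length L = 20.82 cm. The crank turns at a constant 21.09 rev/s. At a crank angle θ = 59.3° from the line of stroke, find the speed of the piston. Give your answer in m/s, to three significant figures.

7.00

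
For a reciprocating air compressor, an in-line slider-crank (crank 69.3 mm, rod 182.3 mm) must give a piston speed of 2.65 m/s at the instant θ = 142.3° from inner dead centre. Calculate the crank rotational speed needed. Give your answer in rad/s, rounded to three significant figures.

90.5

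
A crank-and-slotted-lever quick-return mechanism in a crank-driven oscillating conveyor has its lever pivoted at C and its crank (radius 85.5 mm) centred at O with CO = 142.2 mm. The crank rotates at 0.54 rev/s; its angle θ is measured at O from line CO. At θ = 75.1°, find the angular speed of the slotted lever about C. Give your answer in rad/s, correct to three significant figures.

1.05

ω = 3.393 rad/s (from 0.54 rev/s).
Crank pin A relative to C: A = (d + r cosθ, r sinθ); lever angle φ = atan2(r sinθ, d + r cosθ).
Differentiating tanφ: φ̇ = rω(d cosθ + r)/(d² + r² + 2dr cosθ).
d² + r² + 2dr cosθ = |CA|² = 0.0337836 m²;  d cosθ + r = +0.12206 m.
|ω_lever| = |0.0855·3.393·+0.12206| / 0.0337836 = 1.0481 rad/s.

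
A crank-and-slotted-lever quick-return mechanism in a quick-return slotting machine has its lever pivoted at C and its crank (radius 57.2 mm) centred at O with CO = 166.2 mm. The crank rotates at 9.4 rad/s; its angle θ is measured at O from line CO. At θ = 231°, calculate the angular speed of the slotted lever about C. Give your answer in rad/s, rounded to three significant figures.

1.35

ω = 9.4 rad/s
Crank pin A relative to C: A = (d + r cosθ, r sinθ); lever angle φ = atan2(r sinθ, d + r cosθ).
Differentiating tanφ: φ̇ = rω(d cosθ + r)/(d² + r² + 2dr cosθ).
d² + r² + 2dr cosθ = |CA|² = 0.0189288 m²;  d cosθ + r = -0.047393 m.
|ω_lever| = |0.0572·9.4·-0.047393| / 0.0189288 = 1.3462 rad/s.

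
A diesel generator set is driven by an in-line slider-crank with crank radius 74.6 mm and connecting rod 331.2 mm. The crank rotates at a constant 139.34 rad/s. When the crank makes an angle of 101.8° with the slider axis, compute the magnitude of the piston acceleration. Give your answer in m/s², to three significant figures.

ω = 139.3 rad/s
x(θ) = r cosθ + √(L² − r² sin²θ); with ω constant, a = ω²·d²x/dθ².
d²x/dθ² = −r cosθ − r²(cos2θ)/√u − r⁴ sin²2θ/(4u^{3/2}),  u = L² − r² sin²θ = 0.104361 m².
Substituting r = 0.0746 m, L = 0.3312 m, θ = 101.8°: d²x/dθ² = +0.031005 m.
a = ω²·d²x/dθ² = (139.3)²·(+0.031005) = +601.98 m/s²;  |a| = 601.98 m/s².

602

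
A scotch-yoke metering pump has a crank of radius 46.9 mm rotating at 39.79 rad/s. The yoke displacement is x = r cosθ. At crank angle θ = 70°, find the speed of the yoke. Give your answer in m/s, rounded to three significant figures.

1.75

ω = 39.79 rad/s
x = r cosθ ⇒ ẋ = −rω sinθ.
|v| = rω|sinθ| = 0.0469·39.79·|sin 70°| = 1.7536 m/s.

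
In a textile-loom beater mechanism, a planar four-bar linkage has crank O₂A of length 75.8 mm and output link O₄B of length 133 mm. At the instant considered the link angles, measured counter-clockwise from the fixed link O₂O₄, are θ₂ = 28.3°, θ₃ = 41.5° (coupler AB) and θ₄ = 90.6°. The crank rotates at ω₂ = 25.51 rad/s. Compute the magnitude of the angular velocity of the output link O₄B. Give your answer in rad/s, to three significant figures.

ω₂ = 25.51 rad/s
Differentiating the loop-closure r₂e^{iθ₂}+r₃e^{iθ₃}=r₁+r₄e^{iθ₄} gives r₂ω₂e^{iθ₂}+r₃ω₃e^{iθ₃}=r₄ω₄e^{iθ₄}.
Eliminating the other unknown: ω₄ = r₂ω₂ sin(θ₂−θ₃) / [r₄ sin(θ₄−θ₃)].
Numerator sine = -0.22835; denominator sine = +0.75585.
Result = 0.0758·25.51·(-0.22835) / (0.133·(+0.75585)) = -4.3923 rad/s; magnitude 4.3923 rad/s.

4.39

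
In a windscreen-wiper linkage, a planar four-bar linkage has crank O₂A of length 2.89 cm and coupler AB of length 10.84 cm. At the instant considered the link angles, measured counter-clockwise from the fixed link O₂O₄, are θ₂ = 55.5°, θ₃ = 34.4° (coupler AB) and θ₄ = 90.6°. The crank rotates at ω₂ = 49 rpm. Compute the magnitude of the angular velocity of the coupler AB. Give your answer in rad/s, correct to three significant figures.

ω₂ = 5.131 rad/s (from 49 rpm).
Differentiating the loop-closure r₂e^{iθ₂}+r₃e^{iθ₃}=r₁+r₄e^{iθ₄} gives r₂ω₂e^{iθ₂}+r₃ω₃e^{iθ₃}=r₄ω₄e^{iθ₄}.
Eliminating the other unknown: ω₃ = r₂ω₂ sin(θ₄−θ₂) / [r₃ sin(θ₃−θ₄)].
Numerator sine = +0.57501; denominator sine = -0.83098.
Result = 0.0289·5.131·(+0.57501) / (0.1084·(-0.83098)) = -0.94661 rad/s; magnitude 0.94661 rad/s.

0.947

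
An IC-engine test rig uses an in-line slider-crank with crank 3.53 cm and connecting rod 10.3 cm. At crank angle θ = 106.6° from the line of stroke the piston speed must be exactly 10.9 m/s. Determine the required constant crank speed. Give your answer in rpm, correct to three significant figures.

3430

For an in-line slider-crank, |v_piston| = rω|sinθ|·[1 + r cosθ/√(L² − r² sin²θ)].
With r = 0.0353 m, L = 0.103 m, θ = 106.6°: the bracketed kinematic factor |dx/dθ| = 0.030322 m.
ω = v/|dx/dθ| = 10.9/0.030322 = 359.47 rad/s.
N = 60ω/(2π) = 3432.7 rpm.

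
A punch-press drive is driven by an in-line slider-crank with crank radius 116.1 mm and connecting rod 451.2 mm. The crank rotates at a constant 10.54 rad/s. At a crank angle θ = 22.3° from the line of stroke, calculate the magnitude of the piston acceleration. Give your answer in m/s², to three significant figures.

14.3

ω = 10.54 rad/s
x(θ) = r cosθ + √(L² − r² sin²θ); with ω constant, a = ω²·d²x/dθ².
d²x/dθ² = −r cosθ − r²(cos2θ)/√u − r⁴ sin²2θ/(4u^{3/2}),  u = L² − r² sin²θ = 0.201641 m².
Substituting r = 0.1161 m, L = 0.4512 m, θ = 22.3°: d²x/dθ² = -0.12904 m.
a = ω²·d²x/dθ² = (10.54)²·(-0.12904) = -14.335 m/s²;  |a| = 14.335 m/s².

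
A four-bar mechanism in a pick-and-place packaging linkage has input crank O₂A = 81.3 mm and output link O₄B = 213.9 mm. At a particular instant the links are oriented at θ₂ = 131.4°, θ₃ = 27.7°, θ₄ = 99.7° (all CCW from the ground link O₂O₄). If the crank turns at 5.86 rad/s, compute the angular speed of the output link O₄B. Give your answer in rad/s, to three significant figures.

2.28

ω₂ = 5.86 rad/s
Differentiating the loop-closure r₂e^{iθ₂}+r₃e^{iθ₃}=r₁+r₄e^{iθ₄} gives r₂ω₂e^{iθ₂}+r₃ω₃e^{iθ₃}=r₄ω₄e^{iθ₄}.
Eliminating the other unknown: ω₄ = r₂ω₂ sin(θ₂−θ₃) / [r₄ sin(θ₄−θ₃)].
Numerator sine = +0.97155; denominator sine = +0.95106.
Result = 0.0813·5.86·(+0.97155) / (0.2139·(+0.95106)) = +2.2753 rad/s; magnitude 2.2753 rad/s.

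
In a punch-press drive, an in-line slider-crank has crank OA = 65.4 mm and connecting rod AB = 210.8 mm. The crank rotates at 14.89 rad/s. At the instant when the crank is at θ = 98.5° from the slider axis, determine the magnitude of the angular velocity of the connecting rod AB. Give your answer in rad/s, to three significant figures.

0.717

ω = 14.89 rad/s
The rod makes angle φ with the slider axis where L sinφ = r sinθ; differentiating, L cosφ·φ̇ = r ω cosθ.
L cosφ = √(L² − r² sin²θ) = 0.20063 m.
|ω_rod| = r ω |cosθ| / √(L² − r² sin²θ) = 0.0654·14.89·0.14781/0.20063 = 0.71742 rad/s.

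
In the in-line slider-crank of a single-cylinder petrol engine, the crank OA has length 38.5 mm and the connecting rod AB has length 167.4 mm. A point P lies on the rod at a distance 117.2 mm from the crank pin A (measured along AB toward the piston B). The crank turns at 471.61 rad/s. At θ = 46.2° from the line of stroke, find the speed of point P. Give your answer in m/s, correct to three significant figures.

15.1

ω = 471.6 rad/s.  Crank-pin speed |V_A| = rω = 18.157 m/s, perpendicular to OA.
Rod angle: sinφ = −(r/L) sinθ ⇒ φ = -9.555°; ω_rod = −rω cosθ/√(L²−r²sin²θ) = -76.129 rad/s.
V_P = V_A + ω_rod × AP, with AP = 0.1172 m along the rod.
Components: V_Px = −rω sinθ − a·ω_rod·sinφ = -14.586 m/s;  V_Py = rω cosθ + a·ω_rod·cosφ = +3.7687 m/s.
|V_P| = √(V_Px² + V_Py²) = 15.065 m/s.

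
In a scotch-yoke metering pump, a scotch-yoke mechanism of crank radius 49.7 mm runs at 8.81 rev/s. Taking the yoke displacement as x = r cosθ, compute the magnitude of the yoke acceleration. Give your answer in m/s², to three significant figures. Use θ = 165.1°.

ω = 55.35 rad/s (from 8.81 rev/s).
x = r cosθ ⇒ ẍ = −rω² cosθ (ω constant).
|a| = rω²|cosθ| = 0.0497·(55.35)²·|cos 165.1°| = 147.17 m/s².

147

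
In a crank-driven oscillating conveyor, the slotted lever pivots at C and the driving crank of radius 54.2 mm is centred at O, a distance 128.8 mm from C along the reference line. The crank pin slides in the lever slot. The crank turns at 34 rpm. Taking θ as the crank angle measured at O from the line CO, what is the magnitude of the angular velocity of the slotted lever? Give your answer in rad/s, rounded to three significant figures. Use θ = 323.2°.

ω = 3.56 rad/s (from 34 rpm).
Crank pin A relative to C: A = (d + r cosθ, r sinθ); lever angle φ = atan2(r sinθ, d + r cosθ).
Differentiating tanφ: φ̇ = rω(d cosθ + r)/(d² + r² + 2dr cosθ).
d² + r² + 2dr cosθ = |CA|² = 0.0307068 m²;  d cosθ + r = +0.15733 m.
|ω_lever| = |0.0542·3.56·+0.15733| / 0.0307068 = 0.98877 rad/s.

0.989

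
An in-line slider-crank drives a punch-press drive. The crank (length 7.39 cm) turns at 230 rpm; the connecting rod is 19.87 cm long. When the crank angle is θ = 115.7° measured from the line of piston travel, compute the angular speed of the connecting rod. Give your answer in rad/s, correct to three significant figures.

4.12

ω = 24.09 rad/s (converted from 230 rpm).
The rod makes angle φ with the slider axis where L sinφ = r sinθ; differentiating, L cosφ·φ̇ = r ω cosθ.
L cosφ = √(L² − r² sin²θ) = 0.18721 m.
|ω_rod| = r ω |cosθ| / √(L² − r² sin²θ) = 0.0739·24.09·0.43366/0.18721 = 4.1231 rad/s.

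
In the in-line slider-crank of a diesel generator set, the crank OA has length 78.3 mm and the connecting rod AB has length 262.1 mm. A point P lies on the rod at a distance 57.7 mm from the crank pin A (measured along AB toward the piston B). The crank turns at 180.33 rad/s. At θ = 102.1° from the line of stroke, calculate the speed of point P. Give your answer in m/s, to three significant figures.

13.8

ω = 180.3 rad/s.  Crank-pin speed |V_A| = rω = 14.12 m/s, perpendicular to OA.
Rod angle: sinφ = −(r/L) sinθ ⇒ φ = -16.984°; ω_rod = −rω cosθ/√(L²−r²sin²θ) = +11.808 rad/s.
V_P = V_A + ω_rod × AP, with AP = 0.0577 m along the rod.
Components: V_Px = −rω sinθ − a·ω_rod·sinφ = -13.607 m/s;  V_Py = rω cosθ + a·ω_rod·cosφ = -2.3082 m/s.
|V_P| = √(V_Px² + V_Py²) = 13.802 m/s.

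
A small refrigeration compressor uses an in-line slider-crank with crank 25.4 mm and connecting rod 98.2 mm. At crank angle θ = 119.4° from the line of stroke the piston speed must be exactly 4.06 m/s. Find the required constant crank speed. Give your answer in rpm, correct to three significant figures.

2010

For an in-line slider-crank, |v_piston| = rω|sinθ|·[1 + r cosθ/√(L² − r² sin²θ)].
With r = 0.0254 m, L = 0.0982 m, θ = 119.4°: the bracketed kinematic factor |dx/dθ| = 0.019245 m.
ω = v/|dx/dθ| = 4.06/0.019245 = 210.97 rad/s.
N = 60ω/(2π) = 2014.6 rpm.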